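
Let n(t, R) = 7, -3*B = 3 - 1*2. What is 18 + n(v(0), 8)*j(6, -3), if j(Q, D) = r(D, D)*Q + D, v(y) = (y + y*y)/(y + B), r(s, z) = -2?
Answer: -87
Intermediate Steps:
B = -1/3 (B = -(3 - 1*2)/3 = -(3 - 2)/3 = -1/3*1 = -1/3 ≈ -0.33333)
v(y) = (y + y**2)/(-1/3 + y) (v(y) = (y + y*y)/(y - 1/3) = (y + y**2)/(-1/3 + y))
j(Q, D) = D - 2*Q (j(Q, D) = -2*Q + D = D - 2*Q)
18 + n(v(0), 8)*j(6, -3) = 18 + 7*(-3 - 2*6) = 18 + 7*(-3 - 12) = 18 + 7*(-15) = 18 - 105 = -87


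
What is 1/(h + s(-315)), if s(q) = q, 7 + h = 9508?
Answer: 1/9186 ≈ 0.00010886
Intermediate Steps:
h = 9501 (h = -7 + 9508 = 9501)
1/(h + s(-315)) = 1/(9501 - 315) = 1/9186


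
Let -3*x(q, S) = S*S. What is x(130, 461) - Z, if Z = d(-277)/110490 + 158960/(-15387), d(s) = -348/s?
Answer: -63900381474543/902165455 ≈ -70830.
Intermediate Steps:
x(q, S) = -S²/3 (x(q, S) = -S*S/3 = -S²/3)
Z = -27960238426/2706496365 (Z = -348/(-277)/110490 + 158960/(-15387) = -348*(-1/277)*(1/110490) + 158960*(-1/15387) = (348/277)*(1/110490) - 158960/15387 = 2/175895 - 158960/15387 = -27960238426/2706496365 ≈ -10.331)
x(130, 461) - Z = -⅓*461² - 1*(-27960238426/2706496365) = -⅓*212521 + 27960238426/2706496365 = -212521/3 + 27960238426/2706496365 = -63900381474543/902165455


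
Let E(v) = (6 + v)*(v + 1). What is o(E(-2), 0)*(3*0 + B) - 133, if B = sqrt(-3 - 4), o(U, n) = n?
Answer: -133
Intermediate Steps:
E(v) = (1 + v)*(6 + v) (E(v) = (6 + v)*(1 + v) = (1 + v)*(6 + v))
B = I*sqrt(7) (B = sqrt(-7) = I*sqrt(7) ≈ 2.6458*I)
o(E(-2), 0)*(3*0 + B) - 133 = 0*(3*0 + I*sqrt(7)) - 133 = 0*(0 + I*sqrt(7)) - 133 = 0*(I*sqrt(7)) - 133 = 0 - 133 = -133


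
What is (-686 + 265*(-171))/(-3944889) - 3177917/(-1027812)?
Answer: 4750400225/1530616932 ≈ 3.1036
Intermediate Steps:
(-686 + 265*(-171))/(-3944889) - 3177917/(-1027812) = (-686 - 45315)*(-1/3944889) - 3177917*(-1/1027812) = -46001*(-1/3944889) + 3599/1164 = 46001/3944889 + 3599/1164 = 4750400225/1530616932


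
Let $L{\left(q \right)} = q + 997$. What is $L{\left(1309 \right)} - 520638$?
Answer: $-518332$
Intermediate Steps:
$L{\left(q \right)} = 997 + q$
$L{\left(1309 \right)} - 520638 = \left(997 + 1309\right) - 520638 = 2306 - 520638 = -518332$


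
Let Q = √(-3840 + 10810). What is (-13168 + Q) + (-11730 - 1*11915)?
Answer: -36813 + √6970 ≈ -36730.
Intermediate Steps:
Q = √6970 ≈ 83.487
(-13168 + Q) + (-11730 - 1*11915) = (-13168 + √6970) + (-11730 - 1*11915) = (-13168 + √6970) + (-11730 - 11915) = (-13168 + √6970) - 23645 = -36813 + √6970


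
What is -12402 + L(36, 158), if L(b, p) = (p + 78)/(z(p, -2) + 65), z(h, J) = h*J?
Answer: -3113138/251 ≈ -12403.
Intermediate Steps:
z(h, J) = J*h
L(b, p) = (78 + p)/(65 - 2*p) (L(b, p) = (p + 78)/(-2*p + 65) = (78 + p)/(65 - 2*p))
-12402 + L(36, 158) = -12402 + (-78 - 1*158)/(-65 + 2*158) = -12402 + (-78 - 158)/(-65 + 316) = -12402 - 236/251 = -3113138/251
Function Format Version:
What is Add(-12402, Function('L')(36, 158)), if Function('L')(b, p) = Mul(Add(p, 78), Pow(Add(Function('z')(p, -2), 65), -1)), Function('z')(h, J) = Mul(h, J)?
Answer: Rational(-3113138, 251) ≈ -12403.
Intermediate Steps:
Function('z')(h, J) = Mul(J, h)
Function('L')(b, p) = Mul(Pow(Add(65, Mul(-2, p)), -1), Add(78, p)) (Function('L')(b, p) = Mul(Add(p, 78), Pow(Add(Mul(-2, p), 65), -1)) = Mul(Add(78, p), Pow(Add(65, Mul(-2, p)), -1)) = Mul(Pow(Add(65, Mul(-2, p)), -1), Add(78, p)))
Add(-12402, Function('L')(36, 158)) = Add(-12402, Mul(Pow(Add(-65, Mul(2, 158)), -1), Add(-78, Mul(-1, 158)))) = Add(-12402, Mul(Pow(Add(-65, 316), -1), Add(-78, -158))) = Add(-12402, Mul(Pow(251, -1), -236)) = Add(-12402, Mul(Rational(1, 251), -236)) = Add(-12402, Rational(-236, 251)) = Rational(-3113138, 251)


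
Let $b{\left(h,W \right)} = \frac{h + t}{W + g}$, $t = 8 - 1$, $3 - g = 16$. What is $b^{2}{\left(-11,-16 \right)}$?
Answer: $\frac{16}{841} \approx 0.019025$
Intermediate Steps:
$g = -13$ ($g = 3 - 16 = -13$)
$t = 7$ ($t = 8 - 1 = 7$)
$b{\left(h,W \right)} = \frac{7 + h}{-13 + W}$ ($b{\left(h,W \right)} = \frac{h + 7}{W - 13} = \frac{7 + h}{-13 + W}$)
$b^{2}{\left(-11,-16 \right)} = \left(\frac{7 - 11}{-13 - 16}\right)^{2} = \left(\frac{1}{-29} \left(-4\right)\right)^{2} = \left(\left(- \frac{1}{29}\right) \left(-4\right)\right)^{2} = \left(\frac{4}{29}\right)^{2} = \frac{16}{841}$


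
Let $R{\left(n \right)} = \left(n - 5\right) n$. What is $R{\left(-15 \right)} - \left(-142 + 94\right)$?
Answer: $348$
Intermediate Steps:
$R{\left(n \right)} = n \left(-5 + n\right)$ ($R{\left(n \right)} = \left(-5 + n\right) n = n \left(-5 + n\right)$)
$R{\left(-15 \right)} - \left(-142 + 94\right) = - 15 \left(-5 - 15\right) - \left(-142 + 94\right) = \left(-15\right) \left(-20\right) - -48 = 300 + 48 = 348$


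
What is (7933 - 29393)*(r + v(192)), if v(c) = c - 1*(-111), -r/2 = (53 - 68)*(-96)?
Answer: 55302420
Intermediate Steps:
r = -2880 (r = -2*(53 - 68)*(-96) = -(-30)*(-96) = -2*1440 = -2880)
v(c) = 111 + c (v(c) = c + 111 = 111 + c)
(7933 - 29393)*(r + v(192)) = (7933 - 29393)*(-2880 + (111 + 192)) = -21460*(-2880 + 303) = -21460*(-2577) = 55302420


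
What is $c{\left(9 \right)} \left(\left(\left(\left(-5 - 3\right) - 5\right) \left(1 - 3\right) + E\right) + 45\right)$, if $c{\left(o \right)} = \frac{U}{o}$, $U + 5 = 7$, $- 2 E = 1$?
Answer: $\frac{47}{3} \approx 15.667$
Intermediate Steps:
$E = - \frac{1}{2}$ ($E = \left(- \frac{1}{2}\right) 1 = - \frac{1}{2} \approx -0.5$)
$U = 2$ ($U = -5 + 7 = 2$)
$c{\left(o \right)} = \frac{2}{o}$
$c{\left(9 \right)} \left(\left(\left(\left(-5 - 3\right) - 5\right) \left(1 - 3\right) + E\right) + 45\right) = \frac{2}{9} \left(\left(\left(\left(-5 - 3\right) - 5\right) \left(1 - 3\right) - \frac{1}{2}\right) + 45\right) = 2 \cdot \frac{1}{9} \left(\left(\left(-8 - 5\right) \left(-2\right) - \frac{1}{2}\right) + 45\right) = \frac{2 \left(\left(\left(-13\right) \left(-2\right) - \frac{1}{2}\right) + 45\right)}{9} = \frac{2 \left(\left(26 - \frac{1}{2}\right) + 45\right)}{9} = \frac{2 \left(\frac{51}{2} + 45\right)}{9} = \frac{2}{9} \cdot \frac{141}{2} = \frac{47}{3}$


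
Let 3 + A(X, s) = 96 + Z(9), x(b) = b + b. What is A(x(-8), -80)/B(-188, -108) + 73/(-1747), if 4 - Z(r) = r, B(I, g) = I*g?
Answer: -166057/4433886 ≈ -0.037452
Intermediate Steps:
x(b) = 2*b
Z(r) = 4 - r
A(X, s) = 88 (A(X, s) = -3 + (96 + (4 - 1*9)) = -3 + (96 + (4 - 9)) = -3 + (96 - 5) = -3 + 91 = 88)
A(x(-8), -80)/B(-188, -108) + 73/(-1747) = 88/((-188*(-108))) + 73/(-1747) = 88/20304 + 73*(-1/1747) = 88*(1/20304) - 73/1747 = 11/2538 - 73/1747 = -166057/4433886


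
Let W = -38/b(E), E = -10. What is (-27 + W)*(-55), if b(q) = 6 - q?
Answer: 12925/8 ≈ 1615.6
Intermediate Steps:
W = -19/8 (W = -38/(6 - 1*(-10)) = -38/(6 + 10) = -38/16 = -38*1/16 = -19/8 ≈ -2.3750)
(-27 + W)*(-55) = (-27 - 19/8)*(-55) = -235/8*(-55) = 12925/8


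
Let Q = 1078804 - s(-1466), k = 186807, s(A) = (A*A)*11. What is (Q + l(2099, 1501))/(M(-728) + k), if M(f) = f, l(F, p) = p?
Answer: -22560411/186079 ≈ -121.24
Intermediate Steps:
s(A) = 11*A² (s(A) = A²*11 = 11*A²)
Q = -22561912 (Q = 1078804 - 11*(-1466)² = 1078804 - 11*2149156 = 1078804 - 1*23640716 = 1078804 - 23640716 = -22561912)
(Q + l(2099, 1501))/(M(-728) + k) = (-22561912 + 1501)/(-728 + 186807) = -22560411/186079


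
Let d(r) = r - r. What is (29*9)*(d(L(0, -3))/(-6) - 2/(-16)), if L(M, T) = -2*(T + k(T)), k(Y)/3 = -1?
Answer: 261/8 ≈ 32.625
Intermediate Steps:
k(Y) = -3 (k(Y) = 3*(-1) = -3)
L(M, T) = 6 - 2*T (L(M, T) = -2*(T - 3) = -2*(-3 + T) = 6 - 2*T)
d(r) = 0
(29*9)*(d(L(0, -3))/(-6) - 2/(-16)) = (29*9)*(0/(-6) - 2/(-16)) = 261*(0*(-⅙) - 2*(-1/16)) = 261*(0 + ⅛) = 261*(⅛) = 261/8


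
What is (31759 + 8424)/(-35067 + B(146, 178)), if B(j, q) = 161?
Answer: -40183/34906 ≈ -1.1512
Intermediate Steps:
(31759 + 8424)/(-35067 + B(146, 178)) = (31759 + 8424)/(-35067 + 161) = 40183/(-34906) = 40183*(-1/34906) = -40183/34906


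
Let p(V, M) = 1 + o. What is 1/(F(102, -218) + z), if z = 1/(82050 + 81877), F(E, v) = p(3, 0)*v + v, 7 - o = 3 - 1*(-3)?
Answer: -163927/107208257 ≈ -0.0015291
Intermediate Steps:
o = 1 (o = 7 - (3 - 1*(-3)) = 7 - (3 + 3) = 7 - 1*6 = 7 - 6 = 1)
p(V, M) = 2 (p(V, M) = 1 + 1 = 2)
F(E, v) = 3*v (F(E, v) = 2*v + v = 3*v)
z = 1/163927 ≈ 6.1003e-6
1/(F(102, -218) + z) = 1/(3*(-218) + 1/163927) = 1/(-654 + 1/163927) = 1/(-107208257/163927) = -163927/107208257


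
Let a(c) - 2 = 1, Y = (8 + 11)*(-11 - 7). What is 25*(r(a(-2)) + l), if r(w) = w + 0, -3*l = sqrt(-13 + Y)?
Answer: 75 - 25*I*sqrt(355)/3 ≈ 75.0 - 157.01*I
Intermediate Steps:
Y = -342 (Y = 19*(-18) = -342)
a(c) = 3 (a(c) = 2 + 1 = 3)
l = -I*sqrt(355)/3 (l = -sqrt(-13 - 342)/3 = -I*sqrt(355)/3 ≈ -6.2805*I)
r(w) = w
25*(r(a(-2)) + l) = 25*(3 - I*sqrt(355)/3) = 75 - 25*I*sqrt(355)/3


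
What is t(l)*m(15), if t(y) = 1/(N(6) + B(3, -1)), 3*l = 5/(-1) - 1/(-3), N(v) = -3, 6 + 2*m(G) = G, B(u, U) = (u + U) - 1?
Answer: -9/4 ≈ -2.2500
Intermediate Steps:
B(u, U) = -1 + U + u (B(u, U) = (U + u) - 1 = -1 + U + u)
m(G) = -3 + G/2
l = -14/9 (l = (5/(-1) - 1/(-3))/3 = (5*(-1) - 1*(-⅓))/3 = (-5 + ⅓)/3 = (⅓)*(-14/3) = -14/9 ≈ -1.5556)
t(y) = -½ (t(y) = 1/(-3 + (-1 - 1 + 3)) = 1/(-3 + 1) = 1/(-2) = -½)
t(l)*m(15) = -(-3 + (½)*15)/2 = -(-3 + 15/2)/2 = -½*9/2 = -9/4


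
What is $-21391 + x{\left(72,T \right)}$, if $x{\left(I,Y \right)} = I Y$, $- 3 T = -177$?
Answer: $-17143$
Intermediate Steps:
$T = 59$ ($T = \left(- \frac{1}{3}\right) \left(-177\right) = 59$)
$-21391 + x{\left(72,T \right)} = -21391 + 72 \cdot 59 = -21391 + 4248 = -17143$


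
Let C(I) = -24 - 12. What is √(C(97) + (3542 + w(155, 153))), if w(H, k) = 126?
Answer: 4*√227 ≈ 60.266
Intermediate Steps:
C(I) = -36
√(C(97) + (3542 + w(155, 153))) = √(-36 + (3542 + 126)) = √(-36 + 3668) = √3632 = 4*√227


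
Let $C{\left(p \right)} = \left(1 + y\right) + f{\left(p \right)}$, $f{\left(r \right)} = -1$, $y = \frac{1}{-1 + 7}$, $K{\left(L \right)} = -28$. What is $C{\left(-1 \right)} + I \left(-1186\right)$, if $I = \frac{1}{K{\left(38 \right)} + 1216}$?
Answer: $- \frac{247}{297} \approx -0.83165$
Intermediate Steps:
$y = \frac{1}{6} \approx 0.16667$
$C{\left(p \right)} = \frac{1}{6}$ ($C{\left(p \right)} = \left(1 + \frac{1}{6}\right) - 1 = \frac{7}{6} - 1 = \frac{1}{6}$)
$I = \frac{1}{1188}$ ($I = \frac{1}{-28 + 1216} = \frac{1}{1188} \approx 0.00084175$)
$C{\left(-1 \right)} + I \left(-1186\right) = \frac{1}{6} + \frac{1}{1188} \left(-1186\right) = \frac{1}{6} - \frac{593}{594} = - \frac{247}{297}$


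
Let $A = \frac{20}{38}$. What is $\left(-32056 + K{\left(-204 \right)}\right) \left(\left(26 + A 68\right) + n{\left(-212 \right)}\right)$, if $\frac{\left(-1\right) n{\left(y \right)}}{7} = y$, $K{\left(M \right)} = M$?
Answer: $- \frac{947476200}{19} \approx -4.9867 \cdot 10^{7}$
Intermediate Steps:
$A = \frac{10}{19}$ ($A = 20 \cdot \frac{1}{38} = \frac{10}{19} \approx 0.52632$)
$n{\left(y \right)} = - 7 y$
$\left(-32056 + K{\left(-204 \right)}\right) \left(\left(26 + A 68\right) + n{\left(-212 \right)}\right) = \left(-32056 - 204\right) \left(\left(26 + \frac{10}{19} \cdot 68\right) - -1484\right) = - 32260 \left(\left(26 + \frac{680}{19}\right) + 1484\right) = - 32260 \left(\frac{1174}{19} + 1484\right) = \left(-32260\right) \frac{29370}{19} = - \frac{947476200}{19}$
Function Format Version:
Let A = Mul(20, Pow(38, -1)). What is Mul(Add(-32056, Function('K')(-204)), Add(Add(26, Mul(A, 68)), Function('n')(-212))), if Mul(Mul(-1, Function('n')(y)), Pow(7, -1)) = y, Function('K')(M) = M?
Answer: Rational(-947476200, 19) ≈ -4.9867e+7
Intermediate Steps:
A = Rational(10, 19) (A = Mul(20, Rational(1, 38)) = Rational(10, 19) ≈ 0.52632)
Function('n')(y) = Mul(-7, y)
Mul(Add(-32056, Function('K')(-204)), Add(Add(26, Mul(A, 68)), Function('n')(-212))) = Mul(Add(-32056, -204), Add(Add(26, Mul(Rational(10, 19), 68)), Mul(-7, -212))) = Mul(-32260, Add(Add(26, Rational(680, 19)), 1484)) = Mul(-32260, Add(Rational(1174, 19), 1484)) = Mul(-32260, Rational(29370, 19)) = Rational(-947476200, 19)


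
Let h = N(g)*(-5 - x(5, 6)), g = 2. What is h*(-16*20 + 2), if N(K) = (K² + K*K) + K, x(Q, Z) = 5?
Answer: 31800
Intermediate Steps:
N(K) = K + 2*K² (N(K) = (K² + K²) + K = 2*K² + K = K + 2*K²)
h = -100 (h = (2*(1 + 2*2))*(-5 - 1*5) = (2*(1 + 4))*(-5 - 5) = (2*5)*(-10) = 10*(-10) = -100)
h*(-16*20 + 2) = -100*(-16*20 + 2) = -100*(-320 + 2) = -100*(-318) = 31800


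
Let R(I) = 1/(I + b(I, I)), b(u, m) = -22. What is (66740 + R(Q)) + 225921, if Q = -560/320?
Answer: 27802791/95 ≈ 2.9266e+5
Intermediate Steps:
Q = -7/4 (Q = -560*1/320 = -7/4 ≈ -1.7500)
R(I) = 1/(-22 + I) (R(I) = 1/(I - 22) = 1/(-22 + I))
(66740 + R(Q)) + 225921 = (66740 + 1/(-22 - 7/4)) + 225921 = (66740 + 1/(-95/4)) + 225921 = (66740 - 4/95) + 225921 = 6340296/95 + 225921 = 27802791/95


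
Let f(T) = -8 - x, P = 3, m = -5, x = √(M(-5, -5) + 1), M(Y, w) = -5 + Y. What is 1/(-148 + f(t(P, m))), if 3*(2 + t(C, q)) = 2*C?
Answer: -52/8115 + I/8115 ≈ -0.0064079 + 0.00012323*I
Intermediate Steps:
x = 3*I (x = √((-5 - 5) + 1) = √(-10 + 1) = √(-9) = 3*I ≈ 3.0*I)
t(C, q) = -2 + 2*C/3 (t(C, q) = -2 + (2*C)/3 = -2 + 2*C/3)
f(T) = -8 - 3*I
1/(-148 + f(t(P, m))) = 1/(-148 + (-8 - 3*I)) = 1/(-156 - 3*I) = (-156 + 3*I)/24345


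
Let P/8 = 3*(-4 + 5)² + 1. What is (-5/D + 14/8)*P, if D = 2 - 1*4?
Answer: 136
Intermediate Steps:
D = -2 (D = 2 - 4 = -2)
P = 32 (P = 8*(3*(-4 + 5)² + 1) = 8*(3*1² + 1) = 8*(3*1 + 1) = 8*(3 + 1) = 8*4 = 32)
(-5/D + 14/8)*P = (-5/(-2) + 14/8)*32 = (-5*(-½) + 14*(⅛))*32 = (5/2 + 7/4)*32 = (17/4)*32 = 136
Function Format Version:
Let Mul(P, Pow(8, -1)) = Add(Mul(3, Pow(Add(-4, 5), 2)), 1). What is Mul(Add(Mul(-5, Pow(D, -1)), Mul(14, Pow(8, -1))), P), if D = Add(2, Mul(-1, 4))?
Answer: 136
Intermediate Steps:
D = -2 (D = Add(2, -4) = -2)
P = 32 (P = Mul(8, Add(Mul(3, Pow(Add(-4, 5), 2)), 1)) = Mul(8, Add(Mul(3, Pow(1, 2)), 1)) = Mul(8, Add(Mul(3, 1), 1)) = Mul(8, Add(3, 1)) = Mul(8, 4) = 32)
Mul(Add(Mul(-5, Pow(D, -1)), Mul(14, Pow(8, -1))), P) = Mul(Add(Mul(-5, Pow(-2, -1)), Mul(14, Pow(8, -1))), 32) = Mul(Add(Mul(-5, Rational(-1, 2)), Mul(14, Rational(1, 8))), 32) = Mul(Add(Rational(5, 2), Rational(7, 4)), 32) = Mul(Rational(17, 4), 32) = 136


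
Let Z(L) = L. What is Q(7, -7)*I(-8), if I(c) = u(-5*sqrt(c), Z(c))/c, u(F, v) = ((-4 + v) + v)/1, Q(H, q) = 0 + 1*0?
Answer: 0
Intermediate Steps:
Q(H, q) = 0 (Q(H, q) = 0 + 0 = 0)
u(F, v) = -4 + 2*v (u(F, v) = (-4 + 2*v)*1 = -4 + 2*v)
I(c) = (-4 + 2*c)/c
Q(7, -7)*I(-8) = 0*(2 - 4/(-8)) = 0*(2 - 4*(-1/8)) = 0*(2 + 1/2) = 0*(5/2) = 0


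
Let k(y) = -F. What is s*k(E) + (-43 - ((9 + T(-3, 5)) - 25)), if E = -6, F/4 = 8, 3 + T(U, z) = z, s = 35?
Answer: -1149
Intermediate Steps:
T(U, z) = -3 + z
F = 32 (F = 4*8 = 32)
k(y) = -32 (k(y) = -1*32 = -32)
s*k(E) + (-43 - ((9 + T(-3, 5)) - 25)) = 35*(-32) + (-43 - ((9 + (-3 + 5)) - 25)) = -1120 + (-43 - ((9 + 2) - 25)) = -1120 + (-43 - (11 - 25)) = -1120 + (-43 - 1*(-14)) = -1120 + (-43 + 14) = -1120 - 29 = -1149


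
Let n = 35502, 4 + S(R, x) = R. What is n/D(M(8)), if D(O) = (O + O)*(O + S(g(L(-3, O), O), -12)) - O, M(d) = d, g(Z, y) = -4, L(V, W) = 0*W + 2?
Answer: -17751/4 ≈ -4437.8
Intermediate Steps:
L(V, W) = 2 (L(V, W) = 0 + 2 = 2)
S(R, x) = -4 + R
D(O) = -O + 2*O*(-8 + O) (D(O) = (O + O)*(O + (-4 - 4)) - O = (2*O)*(O - 8) - O = (2*O)*(-8 + O) - O = 2*O*(-8 + O) - O = -O + 2*O*(-8 + O))
n/D(M(8)) = 35502/((8*(-17 + 2*8))) = 35502/((8*(-17 + 16))) = 35502/((8*(-1))) = 35502/(-8) = 35502*(-⅛) = -17751/4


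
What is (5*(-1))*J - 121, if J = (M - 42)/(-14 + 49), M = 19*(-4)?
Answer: -729/7 ≈ -104.14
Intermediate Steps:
M = -76
J = -118/35 (J = (-76 - 42)/(-14 + 49) = -118/35 ≈ -3.3714)
(5*(-1))*J - 121 = (5*(-1))*(-118/35) - 121 = -5*(-118/35) - 121 = 118/7 - 121 = -729/7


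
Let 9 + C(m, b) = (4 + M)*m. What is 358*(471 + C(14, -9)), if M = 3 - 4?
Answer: 180432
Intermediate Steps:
M = -1
C(m, b) = -9 + 3*m (C(m, b) = -9 + (4 - 1)*m = -9 + 3*m)
358*(471 + C(14, -9)) = 358*(471 + (-9 + 3*14)) = 358*(471 + (-9 + 42)) = 358*(471 + 33) = 358*504 = 180432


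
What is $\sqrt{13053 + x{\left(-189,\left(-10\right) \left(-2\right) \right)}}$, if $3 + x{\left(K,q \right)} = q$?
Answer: $\sqrt{13070} \approx 114.32$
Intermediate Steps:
$x{\left(K,q \right)} = -3 + q$
$\sqrt{13053 + x{\left(-189,\left(-10\right) \left(-2\right) \right)}} = \sqrt{13053 - -17} = \sqrt{13053 + \left(-3 + 20\right)} = \sqrt{13053 + 17} = \sqrt{13070}$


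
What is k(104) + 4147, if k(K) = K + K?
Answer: 4355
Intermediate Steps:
k(K) = 2*K
k(104) + 4147 = 2*104 + 4147 = 208 + 4147 = 4355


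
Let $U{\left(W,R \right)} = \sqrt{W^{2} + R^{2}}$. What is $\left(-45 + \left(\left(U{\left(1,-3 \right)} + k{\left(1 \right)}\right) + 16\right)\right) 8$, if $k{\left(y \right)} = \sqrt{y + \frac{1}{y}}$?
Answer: $-232 + 8 \sqrt{2} + 8 \sqrt{10} \approx -195.39$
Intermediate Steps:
$U{\left(W,R \right)} = \sqrt{R^{2} + W^{2}}$
$\left(-45 + \left(\left(U{\left(1,-3 \right)} + k{\left(1 \right)}\right) + 16\right)\right) 8 = \left(-45 + \left(\left(\sqrt{\left(-3\right)^{2} + 1^{2}} + \sqrt{1 + 1^{-1}}\right) + 16\right)\right) 8 = \left(-45 + \left(\left(\sqrt{9 + 1} + \sqrt{1 + 1}\right) + 16\right)\right) 8 = \left(-45 + \left(\left(\sqrt{10} + \sqrt{2}\right) + 16\right)\right) 8 = \left(-45 + \left(\left(\sqrt{2} + \sqrt{10}\right) + 16\right)\right) 8 = \left(-45 + \left(16 + \sqrt{2} + \sqrt{10}\right)\right) 8 = \left(-29 + \sqrt{2} + \sqrt{10}\right) 8 = -232 + 8 \sqrt{2} + 8 \sqrt{10}$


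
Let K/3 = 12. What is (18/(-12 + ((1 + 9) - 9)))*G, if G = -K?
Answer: 648/11 ≈ 58.909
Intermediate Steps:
K = 36 (K = 3*12 = 36)
G = -36 (G = -1*36 = -36)
(18/(-12 + ((1 + 9) - 9)))*G = (18/(-12 + ((1 + 9) - 9)))*(-36) = (18/(-12 + (10 - 9)))*(-36) = (18/(-12 + 1))*(-36) = (18/(-11))*(-36) = -1/11*18*(-36) = -18/11*(-36) = 648/11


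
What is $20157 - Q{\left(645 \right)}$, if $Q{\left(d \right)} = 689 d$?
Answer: $-424248$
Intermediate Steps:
$20157 - Q{\left(645 \right)} = 20157 - 689 \cdot 645 = 20157 - 444405 = -424248$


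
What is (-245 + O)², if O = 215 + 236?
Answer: 42436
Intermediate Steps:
O = 451
(-245 + O)² = (-245 + 451)² = 206² = 42436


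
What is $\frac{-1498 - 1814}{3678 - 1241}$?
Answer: $- \frac{3312}{2437} \approx -1.359$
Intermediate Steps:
$\frac{-1498 - 1814}{3678 - 1241} = - \frac{3312}{2437}$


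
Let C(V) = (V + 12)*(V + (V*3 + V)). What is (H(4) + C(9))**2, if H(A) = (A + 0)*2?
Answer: 908209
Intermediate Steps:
H(A) = 2*A (H(A) = A*2 = 2*A)
C(V) = 5*V*(12 + V) (C(V) = (12 + V)*(V + (3*V + V)) = (12 + V)*(V + 4*V) = (12 + V)*(5*V) = 5*V*(12 + V))
(H(4) + C(9))**2 = (2*4 + 5*9*(12 + 9))**2 = (8 + 5*9*21)**2 = (8 + 945)**2 = 953**2 = 908209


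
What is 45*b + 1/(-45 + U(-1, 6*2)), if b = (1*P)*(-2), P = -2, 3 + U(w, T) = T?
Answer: 6479/36 ≈ 179.97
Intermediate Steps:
U(w, T) = -3 + T
b = 4 (b = (1*(-2))*(-2) = -2*(-2) = 4)
45*b + 1/(-45 + U(-1, 6*2)) = 45*4 + 1/(-45 + (-3 + 6*2)) = 180 + 1/(-45 + (-3 + 12)) = 180 + 1/(-45 + 9) = 180 + 1/(-36) = 180 - 1/36 = 6479/36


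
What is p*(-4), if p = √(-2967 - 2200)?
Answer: -4*I*√5167 ≈ -287.53*I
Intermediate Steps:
p = I*√5167 (p = √(-5167) = I*√5167 ≈ 71.882*I)
p*(-4) = (I*√5167)*(-4) = -4*I*√5167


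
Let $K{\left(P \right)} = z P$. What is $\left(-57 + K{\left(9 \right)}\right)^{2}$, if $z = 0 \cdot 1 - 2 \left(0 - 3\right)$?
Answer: $9$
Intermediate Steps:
$z = 6$ ($z = 0 - 2 \left(0 - 3\right) = 0 - -6 = 0 + 6 = 6$)
$K{\left(P \right)} = 6 P$
$\left(-57 + K{\left(9 \right)}\right)^{2} = \left(-57 + 6 \cdot 9\right)^{2} = \left(-57 + 54\right)^{2} = \left(-3\right)^{2} = 9$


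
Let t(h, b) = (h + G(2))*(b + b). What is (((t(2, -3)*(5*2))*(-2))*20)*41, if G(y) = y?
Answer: 393600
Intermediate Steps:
t(h, b) = 2*b*(2 + h) (t(h, b) = (h + 2)*(b + b) = (2 + h)*(2*b) = 2*b*(2 + h))
(((t(2, -3)*(5*2))*(-2))*20)*41 = ((((2*(-3)*(2 + 2))*(5*2))*(-2))*20)*41 = ((((2*(-3)*4)*10)*(-2))*20)*41 = ((-24*10*(-2))*20)*41 = (-240*(-2)*20)*41 = (480*20)*41 = 9600*41 = 393600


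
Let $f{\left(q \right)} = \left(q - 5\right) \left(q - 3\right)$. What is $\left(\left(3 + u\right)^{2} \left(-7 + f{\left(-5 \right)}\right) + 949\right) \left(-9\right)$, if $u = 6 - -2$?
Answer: $-88038$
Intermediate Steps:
$f{\left(q \right)} = \left(-5 + q\right) \left(-3 + q\right)$
$u = 8$ ($u = 6 + 2 = 8$)
$\left(\left(3 + u\right)^{2} \left(-7 + f{\left(-5 \right)}\right) + 949\right) \left(-9\right) = \left(\left(3 + 8\right)^{2} \left(-7 + \left(15 + \left(-5\right)^{2} - -40\right)\right) + 949\right) \left(-9\right) = \left(11^{2} \left(-7 + \left(15 + 25 + 40\right)\right) + 949\right) \left(-9\right) = \left(121 \left(-7 + 80\right) + 949\right) \left(-9\right) = \left(121 \cdot 73 + 949\right) \left(-9\right) = \left(8833 + 949\right) \left(-9\right) = 9782 \left(-9\right) = -88038$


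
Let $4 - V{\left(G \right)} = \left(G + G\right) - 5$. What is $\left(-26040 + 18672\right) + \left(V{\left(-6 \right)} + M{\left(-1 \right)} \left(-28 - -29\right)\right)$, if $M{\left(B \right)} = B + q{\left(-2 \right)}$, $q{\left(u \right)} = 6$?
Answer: $-7342$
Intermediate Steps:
$M{\left(B \right)} = 6 + B$ ($M{\left(B \right)} = B + 6 = 6 + B$)
$V{\left(G \right)} = 9 - 2 G$ ($V{\left(G \right)} = 4 - \left(\left(G + G\right) - 5\right) = 4 - \left(2 G - 5\right) = 4 - \left(-5 + 2 G\right) = 9 - 2 G$)
$\left(-26040 + 18672\right) + \left(V{\left(-6 \right)} + M{\left(-1 \right)} \left(-28 - -29\right)\right) = \left(-26040 + 18672\right) + \left(\left(9 - -12\right) + \left(6 - 1\right) \left(-28 - -29\right)\right) = -7368 + \left(\left(9 + 12\right) + 5 \left(-28 + 29\right)\right) = -7368 + \left(21 + 5 \cdot 1\right) = -7368 + \left(21 + 5\right) = -7368 + 26 = -7342$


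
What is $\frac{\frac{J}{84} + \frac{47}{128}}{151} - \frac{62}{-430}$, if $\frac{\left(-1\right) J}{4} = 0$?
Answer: $\frac{609273}{4155520} \approx 0.14662$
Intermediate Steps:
$J = 0$ ($J = \left(-4\right) 0 = 0$)
$\frac{\frac{J}{84} + \frac{47}{128}}{151} - \frac{62}{-430} = \frac{\frac{0}{84} + \frac{47}{128}}{151} - \frac{62}{-430} = \left(0 \cdot \frac{1}{84} + 47 \cdot \frac{1}{128}\right) \frac{1}{151} - - \frac{31}{215} = \left(0 + \frac{47}{128}\right) \frac{1}{151} + \frac{31}{215} = \frac{47}{128} \cdot \frac{1}{151} + \frac{31}{215} = \frac{47}{19328} + \frac{31}{215} = \frac{609273}{4155520}$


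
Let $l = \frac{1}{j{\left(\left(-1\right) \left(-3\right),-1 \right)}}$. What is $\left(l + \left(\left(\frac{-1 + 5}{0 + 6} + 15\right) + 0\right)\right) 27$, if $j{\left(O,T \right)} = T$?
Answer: $396$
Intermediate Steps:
$l = -1$ ($l = \frac{1}{-1} = -1$)
$\left(l + \left(\left(\frac{-1 + 5}{0 + 6} + 15\right) + 0\right)\right) 27 = \left(-1 + \left(\left(\frac{-1 + 5}{0 + 6} + 15\right) + 0\right)\right) 27 = \left(-1 + \left(\left(\frac{4}{6} + 15\right) + 0\right)\right) 27 = \left(-1 + \left(\left(4 \cdot \frac{1}{6} + 15\right) + 0\right)\right) 27 = \left(-1 + \left(\left(\frac{2}{3} + 15\right) + 0\right)\right) 27 = \left(-1 + \left(\frac{47}{3} + 0\right)\right) 27 = \left(-1 + \frac{47}{3}\right) 27 = \frac{44}{3} \cdot 27 = 396$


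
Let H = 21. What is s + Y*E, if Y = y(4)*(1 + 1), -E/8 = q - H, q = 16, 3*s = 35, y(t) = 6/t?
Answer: 395/3 ≈ 131.67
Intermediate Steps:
s = 35/3 (s = (1/3)*35 = 35/3 ≈ 11.667)
E = 40 (E = -8*(16 - 1*21) = -8*(16 - 21) = -8*(-5) = 40)
Y = 3 (Y = (6/4)*(1 + 1) = (6*(1/4))*2 = (3/2)*2 = 3)
s + Y*E = 35/3 + 3*40 = 35/3 + 120 = 395/3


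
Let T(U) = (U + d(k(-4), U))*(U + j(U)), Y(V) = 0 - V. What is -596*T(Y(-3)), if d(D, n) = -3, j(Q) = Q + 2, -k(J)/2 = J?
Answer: 0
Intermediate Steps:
k(J) = -2*J
j(Q) = 2 + Q
Y(V) = -V
T(U) = (-3 + U)*(2 + 2*U) (T(U) = (U - 3)*(U + (2 + U)) = (-3 + U)*(2 + 2*U))
-596*T(Y(-3)) = -596*(-6 - (-4)*(-3) + 2*(-1*(-3))²) = -596*(-6 - 4*3 + 2*3²) = -596*(-6 - 12 + 2*9) = -596*(-6 - 12 + 18) = -596*0 = 0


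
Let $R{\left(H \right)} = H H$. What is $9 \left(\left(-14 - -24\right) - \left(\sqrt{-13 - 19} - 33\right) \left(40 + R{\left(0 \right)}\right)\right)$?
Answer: $11970 - 1440 i \sqrt{2} \approx 11970.0 - 2036.5 i$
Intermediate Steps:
$R{\left(H \right)} = H^{2}$
$9 \left(\left(-14 - -24\right) - \left(\sqrt{-13 - 19} - 33\right) \left(40 + R{\left(0 \right)}\right)\right) = 9 \left(\left(-14 - -24\right) - \left(\sqrt{-13 - 19} - 33\right) \left(40 + 0^{2}\right)\right) = 9 \left(\left(-14 + 24\right) - \left(\sqrt{-32} - 33\right) \left(40 + 0\right)\right) = 9 \left(10 - \left(4 i \sqrt{2} - 33\right) 40\right) = 9 \left(10 - \left(-33 + 4 i \sqrt{2}\right) 40\right) = 9 \left(10 - \left(-1320 + 160 i \sqrt{2}\right)\right) = 9 \left(10 + \left(1320 - 160 i \sqrt{2}\right)\right) = 9 \left(1330 - 160 i \sqrt{2}\right) = 11970 - 1440 i \sqrt{2}$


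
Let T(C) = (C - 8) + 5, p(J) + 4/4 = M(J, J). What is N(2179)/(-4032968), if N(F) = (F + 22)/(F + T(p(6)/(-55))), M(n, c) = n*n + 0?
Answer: -24211/96504891272 ≈ -2.5088e-7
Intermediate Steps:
M(n, c) = n² (M(n, c) = n² + 0 = n²)
p(J) = -1 + J²
T(C) = -3 + C (T(C) = (-8 + C) + 5 = -3 + C)
N(F) = (22 + F)/(-40/11 + F) (N(F) = (F + 22)/(F + (-3 + (-1 + 6²)/(-55))) = (22 + F)/(F + (-3 + (-1 + 36)*(-1/55))) = (22 + F)/(F + (-3 + 35*(-1/55))) = (22 + F)/(F + (-3 - 7/11)) = (22 + F)/(F - 40/11) = (22 + F)/(-40/11 + F))
N(2179)/(-4032968) = (11*(22 + 2179)/(-40 + 11*2179))/(-4032968) = (11*2201/(-40 + 23969))*(-1/4032968) = (11*2201/23929)*(-1/4032968) = (11*(1/23929)*2201)*(-1/4032968) = (24211/23929)*(-1/4032968) = -24211/96504891272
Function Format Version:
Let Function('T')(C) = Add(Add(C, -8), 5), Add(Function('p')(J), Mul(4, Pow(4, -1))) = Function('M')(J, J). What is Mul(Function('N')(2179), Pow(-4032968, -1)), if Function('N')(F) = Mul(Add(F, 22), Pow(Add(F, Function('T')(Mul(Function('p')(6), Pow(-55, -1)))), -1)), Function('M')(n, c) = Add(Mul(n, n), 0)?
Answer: Rational(-24211, 96504891272) ≈ -2.5088e-7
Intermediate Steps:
Function('M')(n, c) = Pow(n, 2) (Function('M')(n, c) = Add(Pow(n, 2), 0) = Pow(n, 2))
Function('p')(J) = Add(-1, Pow(J, 2))
Function('T')(C) = Add(-3, C) (Function('T')(C) = Add(Add(-8, C), 5) = Add(-3, C))
Function('N')(F) = Mul(Pow(Add(Rational(-40, 11), F), -1), Add(22, F)) (Function('N')(F) = Mul(Add(F, 22), Pow(Add(F, Add(-3, Mul(Add(-1, Pow(6, 2)), Pow(-55, -1)))), -1)) = Mul(Add(22, F), Pow(Add(F, Add(-3, Mul(Add(-1, 36), Rational(-1, 55)))), -1)) = Mul(Add(22, F), Pow(Add(F, Add(-3, Mul(35, Rational(-1, 55)))), -1)) = Mul(Add(22, F), Pow(Add(F, Add(-3, Rational(-7, 11))), -1)) = Mul(Add(22, F), Pow(Add(F, Rational(-40, 11)), -1)) = Mul(Add(22, F), Pow(Add(Rational(-40, 11), F), -1)) = Mul(Pow(Add(Rational(-40, 11), F), -1), Add(22, F)))
Mul(Function('N')(2179), Pow(-4032968, -1)) = Mul(Mul(11, Pow(Add(-40, Mul(11, 2179)), -1), Add(22, 2179)), Pow(-4032968, -1)) = Mul(Mul(11, Pow(Add(-40, 23969), -1), 2201), Rational(-1, 4032968)) = Mul(Mul(11, Pow(23929, -1), 2201), Rational(-1, 4032968)) = Mul(Mul(11, Rational(1, 23929), 2201), Rational(-1, 4032968)) = Mul(Rational(24211, 23929), Rational(-1, 4032968)) = Rational(-24211, 96504891272)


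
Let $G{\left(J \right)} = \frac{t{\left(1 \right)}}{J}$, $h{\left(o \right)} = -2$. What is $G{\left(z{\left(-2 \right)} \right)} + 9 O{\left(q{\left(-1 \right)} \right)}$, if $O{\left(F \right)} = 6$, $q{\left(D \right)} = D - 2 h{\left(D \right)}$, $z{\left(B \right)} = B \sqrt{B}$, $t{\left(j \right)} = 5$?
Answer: $54 + \frac{5 i \sqrt{2}}{4} \approx 54.0 + 1.7678 i$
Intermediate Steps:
$z{\left(B \right)} = B^{\frac{3}{2}}$
$G{\left(J \right)} = \frac{5}{J}$
$q{\left(D \right)} = 4 + D$ ($q{\left(D \right)} = D - -4 = D + 4 = 4 + D$)
$G{\left(z{\left(-2 \right)} \right)} + 9 O{\left(q{\left(-1 \right)} \right)} = \frac{5}{\left(-2\right)^{\frac{3}{2}}} + 9 \cdot 6 = \frac{5}{\left(-2\right) i \sqrt{2}} + 54 = 5 \frac{i \sqrt{2}}{4} + 54 = \frac{5 i \sqrt{2}}{4} + 54 = 54 + \frac{5 i \sqrt{2}}{4}$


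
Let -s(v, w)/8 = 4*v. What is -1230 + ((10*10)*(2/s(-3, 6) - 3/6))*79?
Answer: -60185/12 ≈ -5015.4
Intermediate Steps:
s(v, w) = -32*v
-1230 + ((10*10)*(2/s(-3, 6) - 3/6))*79 = -1230 + ((10*10)*(2/((-32*(-3))) - 3/6))*79 = -1230 + (100*(2/96 - 3*1/6))*79 = -1230 + (100*(2*(1/96) - 1/2))*79 = -1230 + (100*(1/48 - 1/2))*79 = -1230 + (100*(-23/48))*79 = -1230 - 575/12*79 = -1230 - 45425/12 = -60185/12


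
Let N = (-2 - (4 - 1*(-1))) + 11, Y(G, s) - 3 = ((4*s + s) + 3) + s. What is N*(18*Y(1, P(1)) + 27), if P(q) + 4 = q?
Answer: -756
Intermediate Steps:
P(q) = -4 + q
Y(G, s) = 6 + 6*s (Y(G, s) = 3 + (((4*s + s) + 3) + s) = 3 + ((5*s + 3) + s) = 3 + ((3 + 5*s) + s) = 3 + (3 + 6*s) = 6 + 6*s)
N = 4 (N = (-2 - (4 + 1)) + 11 = (-2 - 1*5) + 11 = (-2 - 5) + 11 = -7 + 11 = 4)
N*(18*Y(1, P(1)) + 27) = 4*(18*(6 + 6*(-4 + 1)) + 27) = 4*(18*(6 + 6*(-3)) + 27) = 4*(18*(6 - 18) + 27) = 4*(18*(-12) + 27) = 4*(-216 + 27) = 4*(-189) = -756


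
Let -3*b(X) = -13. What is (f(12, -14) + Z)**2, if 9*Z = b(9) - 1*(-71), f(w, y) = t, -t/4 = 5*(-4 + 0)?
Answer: 5692996/729 ≈ 7809.3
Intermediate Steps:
b(X) = 13/3 (b(X) = -1/3*(-13) = 13/3)
t = 80 (t = -20*(-4 + 0) = -20*(-4) = -4*(-20) = 80)
f(w, y) = 80
Z = 226/27 (Z = (13/3 - 1*(-71))/9 = (13/3 + 71)/9 = (1/9)*(226/3) = 226/27 ≈ 8.3704)
(f(12, -14) + Z)**2 = (80 + 226/27)**2 = (2386/27)**2 = 5692996/729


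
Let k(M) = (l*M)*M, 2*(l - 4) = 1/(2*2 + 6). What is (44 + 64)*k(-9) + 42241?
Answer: 388352/5 ≈ 77670.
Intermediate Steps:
l = 81/20 (l = 4 + 1/(2*(2*2 + 6)) = 4 + 1/(2*(4 + 6)) = 4 + (½)/10 = 4 + (½)*(⅒) = 4 + 1/20 = 81/20 ≈ 4.0500)
k(M) = 81*M²/20 (k(M) = (81*M/20)*M = 81*M²/20)
(44 + 64)*k(-9) + 42241 = (44 + 64)*((81/20)*(-9)²) + 42241 = 108*((81/20)*81) + 42241 = 108*(6561/20) + 42241 = 177147/5 + 42241 = 388352/5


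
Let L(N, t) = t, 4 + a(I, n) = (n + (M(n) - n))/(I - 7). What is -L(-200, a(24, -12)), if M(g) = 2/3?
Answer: 202/51 ≈ 3.9608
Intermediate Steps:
M(g) = 2/3 (M(g) = 2*(1/3) = 2/3)
a(I, n) = -4 + 2/(3*(-7 + I)) (a(I, n) = -4 + (n + (2/3 - n))/(I - 7) = -4 + 2/(3*(-7 + I)))
-L(-200, a(24, -12)) = -2*(43 - 6*24)/(3*(-7 + 24)) = -2*(43 - 144)/(3*17) = -2*(-101)/(3*17) = -1*(-202/51) = 202/51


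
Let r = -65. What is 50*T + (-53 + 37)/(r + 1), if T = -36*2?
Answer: -14399/4 ≈ -3599.8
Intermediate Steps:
T = -72
50*T + (-53 + 37)/(r + 1) = 50*(-72) + (-53 + 37)/(-65 + 1) = -3600 - 16/(-64) = -3600 - 16*(-1/64) = -3600 + ¼ = -14399/4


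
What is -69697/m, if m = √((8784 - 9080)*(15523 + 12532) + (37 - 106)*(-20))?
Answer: 69697*I*√83029/830290 ≈ 24.188*I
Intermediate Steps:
m = 10*I*√83029 (m = √(-296*28055 - 69*(-20)) = √(-8304280 + 1380) = √(-8302900) = 10*I*√83029 ≈ 2881.5*I)
-69697/m = -69697*(-I*√83029/830290) = -(-69697)*I*√83029/830290 = 69697*I*√83029/830290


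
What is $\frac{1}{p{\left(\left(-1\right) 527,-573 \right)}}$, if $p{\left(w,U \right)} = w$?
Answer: $- \frac{1}{527} \approx -0.0018975$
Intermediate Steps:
$\frac{1}{p{\left(\left(-1\right) 527,-573 \right)}} = \frac{1}{\left(-1\right) 527} = \frac{1}{-527} = - \frac{1}{527}$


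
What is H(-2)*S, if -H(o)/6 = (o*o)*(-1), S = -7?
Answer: -168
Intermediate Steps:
H(o) = 6*o² (H(o) = -6*o*o*(-1) = -6*o²*(-1) = -(-6)*o² = 6*o²)
H(-2)*S = (6*(-2)²)*(-7) = (6*4)*(-7) = 24*(-7) = -168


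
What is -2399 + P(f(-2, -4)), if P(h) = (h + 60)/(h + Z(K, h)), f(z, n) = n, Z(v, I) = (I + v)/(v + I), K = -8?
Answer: -7253/3 ≈ -2417.7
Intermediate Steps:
Z(v, I) = 1 (Z(v, I) = (I + v)/(I + v) = 1)
P(h) = (60 + h)/(1 + h) (P(h) = (h + 60)/(h + 1) = (60 + h)/(1 + h))
-2399 + P(f(-2, -4)) = -2399 + (60 - 4)/(1 - 4) = -2399 + 56/(-3) = -2399 - 1/3*56 = -2399 - 56/3 = -7253/3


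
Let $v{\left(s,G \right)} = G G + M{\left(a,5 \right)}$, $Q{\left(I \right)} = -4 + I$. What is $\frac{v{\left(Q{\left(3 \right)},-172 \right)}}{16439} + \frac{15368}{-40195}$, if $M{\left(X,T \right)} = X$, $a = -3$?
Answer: $\frac{936373743}{660765605} \approx 1.4171$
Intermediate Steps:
$v{\left(s,G \right)} = -3 + G^{2}$ ($v{\left(s,G \right)} = G G - 3 = G^{2} - 3 = -3 + G^{2}$)
$\frac{v{\left(Q{\left(3 \right)},-172 \right)}}{16439} + \frac{15368}{-40195} = \frac{-3 + \left(-172\right)^{2}}{16439} + \frac{15368}{-40195} = \left(-3 + 29584\right) \frac{1}{16439} + 15368 \left(- \frac{1}{40195}\right) = 29581 \cdot \frac{1}{16439} - \frac{15368}{40195} = \frac{29581}{16439} - \frac{15368}{40195} = \frac{936373743}{660765605}$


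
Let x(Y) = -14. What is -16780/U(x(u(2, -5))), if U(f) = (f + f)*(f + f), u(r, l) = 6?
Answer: -4195/196 ≈ -21.403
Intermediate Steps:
U(f) = 4*f**2 (U(f) = (2*f)*(2*f) = 4*f**2)
-16780/U(x(u(2, -5))) = -16780/(4*(-14)**2) = -16780/(4*196) = -16780/784 = -16780*1/784 = -4195/196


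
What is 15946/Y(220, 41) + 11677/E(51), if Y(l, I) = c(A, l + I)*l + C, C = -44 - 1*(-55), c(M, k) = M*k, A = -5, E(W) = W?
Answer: 3351525007/14641539 ≈ 228.91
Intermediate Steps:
C = 11 (C = -44 + 55 = 11)
Y(l, I) = 11 + l*(-5*I - 5*l) (Y(l, I) = (-5*(l + I))*l + 11 = (-5*(I + l))*l + 11 = (-5*I - 5*l)*l + 11 = l*(-5*I - 5*l) + 11 = 11 + l*(-5*I - 5*l))
15946/Y(220, 41) + 11677/E(51) = 15946/(11 - 5*220*(41 + 220)) + 11677/51 = 15946/(11 - 5*220*261) + 11677*(1/51) = 15946/(11 - 287100) + 11677/51 = 15946/(-287089) + 11677/51 = 15946*(-1/287089) + 11677/51 = -15946/287089 + 11677/51 = 3351525007/14641539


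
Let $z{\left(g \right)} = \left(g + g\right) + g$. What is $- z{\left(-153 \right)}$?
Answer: $459$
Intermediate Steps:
$z{\left(g \right)} = 3 g$ ($z{\left(g \right)} = 2 g + g = 3 g$)
$- z{\left(-153 \right)} = - 3 \left(-153\right) = \left(-1\right) \left(-459\right) = 459$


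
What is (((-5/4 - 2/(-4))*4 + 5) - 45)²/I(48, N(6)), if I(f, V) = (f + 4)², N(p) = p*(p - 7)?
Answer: 1849/2704 ≈ 0.68380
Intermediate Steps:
N(p) = p*(-7 + p)
I(f, V) = (4 + f)²
(((-5/4 - 2/(-4))*4 + 5) - 45)²/I(48, N(6)) = (((-5/4 - 2/(-4))*4 + 5) - 45)²/((4 + 48)²) = (((-5*¼ - 2*(-¼))*4 + 5) - 45)²/(52²) = (((-5/4 + ½)*4 + 5) - 45)²/2704 = ((-¾*4 + 5) - 45)²*(1/2704) = ((-3 + 5) - 45)²*(1/2704) = (2 - 45)²*(1/2704) = (-43)²*(1/2704) = 1849*(1/2704) = 1849/2704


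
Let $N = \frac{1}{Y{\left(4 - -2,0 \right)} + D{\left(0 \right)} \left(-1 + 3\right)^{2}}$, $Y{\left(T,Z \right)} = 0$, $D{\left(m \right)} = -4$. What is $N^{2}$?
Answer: $\frac{1}{256} \approx 0.0039063$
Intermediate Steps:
$N = - \frac{1}{16}$ ($N = \frac{1}{0 - 4 \left(-1 + 3\right)^{2}} = \frac{1}{0 - 4 \cdot 2^{2}} = \frac{1}{0 - 16} = \frac{1}{-16} = - \frac{1}{16} \approx -0.0625$)
$N^{2} = \left(- \frac{1}{16}\right)^{2} = \frac{1}{256}$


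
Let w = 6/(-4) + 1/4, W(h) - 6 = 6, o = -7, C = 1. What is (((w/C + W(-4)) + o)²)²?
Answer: 50625/256 ≈ 197.75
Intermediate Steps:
W(h) = 12 (W(h) = 6 + 6 = 12)
w = -5/4 (w = 6*(-¼) + 1*(¼) = -3/2 + ¼ = -5/4 ≈ -1.2500)
(((w/C + W(-4)) + o)²)² = (((-5/4/1 + 12) - 7)²)² = (((-5/4*1 + 12) - 7)²)² = (((-5/4 + 12) - 7)²)² = ((43/4 - 7)²)² = ((15/4)²)² = (225/16)² = 50625/256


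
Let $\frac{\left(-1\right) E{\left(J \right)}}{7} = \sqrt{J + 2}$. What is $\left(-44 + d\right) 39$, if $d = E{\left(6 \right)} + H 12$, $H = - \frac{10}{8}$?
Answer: $-2301 - 546 \sqrt{2} \approx -3073.2$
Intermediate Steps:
$E{\left(J \right)} = - 7 \sqrt{2 + J}$ ($E{\left(J \right)} = - 7 \sqrt{J + 2} = - 7 \sqrt{2 + J}$)
$H = - \frac{5}{4}$ ($H = \left(-10\right) \frac{1}{8} = - \frac{5}{4} \approx -1.25$)
$d = -15 - 14 \sqrt{2}$ ($d = - 7 \sqrt{2 + 6} - 15 = - 7 \sqrt{8} - 15 = - 7 \cdot 2 \sqrt{2} - 15 = - 14 \sqrt{2} - 15 = -15 - 14 \sqrt{2} \approx -34.799$)
$\left(-44 + d\right) 39 = \left(-44 - \left(15 + 14 \sqrt{2}\right)\right) 39 = \left(-59 - 14 \sqrt{2}\right) 39 = -2301 - 546 \sqrt{2}$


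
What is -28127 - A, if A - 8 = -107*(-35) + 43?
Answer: -31923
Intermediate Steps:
A = 3796 (A = 8 + (-107*(-35) + 43) = 8 + (3745 + 43) = 8 + 3788 = 3796)
-28127 - A = -28127 - 1*3796 = -28127 - 3796 = -31923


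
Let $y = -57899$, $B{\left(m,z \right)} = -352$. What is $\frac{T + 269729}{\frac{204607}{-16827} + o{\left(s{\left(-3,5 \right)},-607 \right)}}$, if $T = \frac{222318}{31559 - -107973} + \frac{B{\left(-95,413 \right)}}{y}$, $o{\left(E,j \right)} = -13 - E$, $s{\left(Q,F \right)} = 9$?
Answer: $- \frac{18333770842795314693}{2321840602604834} \approx -7896.2$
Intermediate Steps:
$T = \frac{6460552573}{4039381634}$ ($T = \frac{222318}{31559 - -107973} - \frac{352}{-57899} = \frac{222318}{31559 + 107973} - - \frac{352}{57899} = \frac{222318}{139532} + \frac{352}{57899} = 222318 \cdot \frac{1}{139532} + \frac{352}{57899} = \frac{111159}{69766} + \frac{352}{57899} = \frac{6460552573}{4039381634} \approx 1.5994$)
$\frac{T + 269729}{\frac{204607}{-16827} + o{\left(s{\left(-3,5 \right)},-607 \right)}} = \frac{\frac{6460552573}{4039381634} + 269729}{\frac{204607}{-16827} - 22} = \frac{1089544829309759}{4039381634 \left(204607 \left(- \frac{1}{16827}\right) - 22\right)} = \frac{1089544829309759}{4039381634 \left(- \frac{204607}{16827} - 22\right)} = \frac{1089544829309759}{4039381634 \left(- \frac{574801}{16827}\right)} = \frac{1089544829309759}{4039381634} \left(- \frac{16827}{574801}\right) = - \frac{18333770842795314693}{2321840602604834}$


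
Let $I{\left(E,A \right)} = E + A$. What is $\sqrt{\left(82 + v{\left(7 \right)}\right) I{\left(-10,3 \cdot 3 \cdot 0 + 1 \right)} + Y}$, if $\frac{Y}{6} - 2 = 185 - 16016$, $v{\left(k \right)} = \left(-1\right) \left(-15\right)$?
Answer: $i \sqrt{95847} \approx 309.59 i$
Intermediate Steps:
$v{\left(k \right)} = 15$
$I{\left(E,A \right)} = A + E$
$Y = -94974$ ($Y = 12 + 6 \left(185 - 16016\right) = 12 + 6 \left(-15831\right) = 12 - 94986 = -94974$)
$\sqrt{\left(82 + v{\left(7 \right)}\right) I{\left(-10,3 \cdot 3 \cdot 0 + 1 \right)} + Y} = \sqrt{\left(82 + 15\right) \left(\left(3 \cdot 3 \cdot 0 + 1\right) - 10\right) - 94974} = \sqrt{97 \left(\left(9 \cdot 0 + 1\right) - 10\right) - 94974} = \sqrt{97 \left(\left(0 + 1\right) - 10\right) - 94974} = \sqrt{97 \left(1 - 10\right) - 94974} = \sqrt{97 \left(-9\right) - 94974} = \sqrt{-873 - 94974} = \sqrt{-95847} = i \sqrt{95847}$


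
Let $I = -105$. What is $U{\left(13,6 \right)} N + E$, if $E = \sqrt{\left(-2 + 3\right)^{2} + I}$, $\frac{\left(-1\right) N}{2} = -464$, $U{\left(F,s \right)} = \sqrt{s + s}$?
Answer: $1856 \sqrt{3} + 2 i \sqrt{26} \approx 3214.7 + 10.198 i$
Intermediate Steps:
$U{\left(F,s \right)} = \sqrt{2} \sqrt{s}$ ($U{\left(F,s \right)} = \sqrt{2 s} = \sqrt{2} \sqrt{s}$)
$N = 928$ ($N = \left(-2\right) \left(-464\right) = 928$)
$E = 2 i \sqrt{26}$ ($E = \sqrt{\left(-2 + 3\right)^{2} - 105} = \sqrt{1^{2} - 105} = \sqrt{1 - 105} = \sqrt{-104} = 2 i \sqrt{26} \approx 10.198 i$)
$U{\left(13,6 \right)} N + E = \sqrt{2} \sqrt{6} \cdot 928 + 2 i \sqrt{26} = 2 \sqrt{3} \cdot 928 + 2 i \sqrt{26} = 1856 \sqrt{3} + 2 i \sqrt{26}$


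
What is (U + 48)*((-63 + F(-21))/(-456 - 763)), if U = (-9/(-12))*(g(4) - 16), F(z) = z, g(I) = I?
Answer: 3276/1219 ≈ 2.6874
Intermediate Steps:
U = -9 (U = (-9/(-12))*(4 - 16) = -9*(-1/12)*(-12) = (3/4)*(-12) = -9)
(U + 48)*((-63 + F(-21))/(-456 - 763)) = (-9 + 48)*((-63 - 21)/(-456 - 763)) = 39*(-84/(-1219)) = 39*(-84*(-1/1219)) = 39*(84/1219) = 3276/1219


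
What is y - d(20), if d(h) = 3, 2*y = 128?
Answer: 61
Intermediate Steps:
y = 64 (y = (½)*128 = 64)
y - d(20) = 64 - 1*3 = 64 - 3 = 61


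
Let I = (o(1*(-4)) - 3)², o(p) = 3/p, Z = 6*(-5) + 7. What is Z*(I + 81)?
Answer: -34983/16 ≈ -2186.4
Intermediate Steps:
Z = -23 (Z = -30 + 7 = -23)
I = 225/16 (I = (3/((1*(-4))) - 3)² = (3/(-4) - 3)² = (3*(-¼) - 3)² = (-¾ - 3)² = (-15/4)² = 225/16 ≈ 14.063)
Z*(I + 81) = -23*(225/16 + 81) = -23*1521/16 = -34983/16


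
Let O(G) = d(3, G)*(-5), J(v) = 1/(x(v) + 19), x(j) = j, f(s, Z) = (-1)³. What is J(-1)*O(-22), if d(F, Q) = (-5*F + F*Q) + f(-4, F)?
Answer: 205/9 ≈ 22.778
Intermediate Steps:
f(s, Z) = -1
d(F, Q) = -1 - 5*F + F*Q (d(F, Q) = (-5*F + F*Q) - 1 = -1 - 5*F + F*Q)
J(v) = 1/(19 + v) (J(v) = 1/(v + 19) = 1/(19 + v))
O(G) = 80 - 15*G (O(G) = (-1 - 5*3 + 3*G)*(-5) = (-1 - 15 + 3*G)*(-5) = (-16 + 3*G)*(-5) = 80 - 15*G)
J(-1)*O(-22) = (80 - 15*(-22))/(19 - 1) = (80 + 330)/18 = (1/18)*410 = 205/9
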